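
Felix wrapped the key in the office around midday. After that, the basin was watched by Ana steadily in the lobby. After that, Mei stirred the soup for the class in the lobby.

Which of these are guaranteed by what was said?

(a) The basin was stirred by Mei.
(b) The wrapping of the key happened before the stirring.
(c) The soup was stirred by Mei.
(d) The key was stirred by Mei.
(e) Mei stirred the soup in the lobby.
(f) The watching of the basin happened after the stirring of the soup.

(b), (c), (e)

(a) Not entailed — Mei stirred the soup, not the basin; the basin belongs to the watching event.
(b) Entailed — the narrative places the wrapping before the stirring.
(c) Entailed — this follows by dropping conjuncts from the stirring event's description.
(d) Not entailed — Mei stirred the soup, not the key; the key belongs to the wrapping event.
(e) Entailed — dropping 'for the class' leaves a sub-description the original still satisfies.
(f) Not entailed — the narrative places the watching before the stirring, not after.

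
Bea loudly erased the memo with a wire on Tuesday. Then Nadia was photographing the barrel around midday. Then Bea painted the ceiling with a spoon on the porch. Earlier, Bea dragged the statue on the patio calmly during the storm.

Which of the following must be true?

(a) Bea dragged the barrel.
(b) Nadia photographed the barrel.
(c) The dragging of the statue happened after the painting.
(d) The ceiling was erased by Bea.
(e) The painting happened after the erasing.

(e)

(a) Not entailed — Bea dragged the statue, not the barrel; the barrel belongs to the photographing event.
(b) Not entailed — 'was photographing' is progressive on an accomplishment; it does not entail the completed 'photographed'.
(c) Not entailed — the narrative places the dragging before the painting, not after.
(d) Not entailed — Bea erased the memo, not the ceiling; the ceiling belongs to the painting event.
(e) Entailed — the narrative places the erasing before the painting.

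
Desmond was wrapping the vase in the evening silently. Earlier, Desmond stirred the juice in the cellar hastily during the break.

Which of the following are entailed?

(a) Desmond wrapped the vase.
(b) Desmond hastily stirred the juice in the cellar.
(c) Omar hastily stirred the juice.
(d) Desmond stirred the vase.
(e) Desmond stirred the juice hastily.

(a) Not entailed — 'was wrapping' is progressive on an accomplishment; it does not entail the completed 'wrapped'.
(b) Entailed — this follows by dropping conjuncts from the stirring event's description.
(c) Not entailed — the passage has Desmond stirring the juice, not Omar.
(d) Not entailed — Desmond stirred the juice, not the vase; the vase belongs to the wrapping event.
(e) Entailed — this follows by dropping conjuncts from the stirring event's description.

(b), (e)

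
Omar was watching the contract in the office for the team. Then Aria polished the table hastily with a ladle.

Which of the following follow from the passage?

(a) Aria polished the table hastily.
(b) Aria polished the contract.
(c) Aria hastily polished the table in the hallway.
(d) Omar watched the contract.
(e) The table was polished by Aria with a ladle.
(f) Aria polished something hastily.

(a), (d), (e), (f)

(a) Entailed — this follows by dropping conjuncts from the polishing event's description.
(b) Not entailed — Aria polished the table, not the contract; the contract belongs to the watching event.
(c) Not entailed — 'in the hallway' adds information not in the original event.
(d) Entailed — 'watch' is an activity; 'was watching' entails that some watching happened, so 'watched' holds.
(e) Entailed — every conjunct here is already in the original polishing event.
(f) Entailed — the original entails any weakening of itself; this just drops 'with a ladle' and generalizes the patient.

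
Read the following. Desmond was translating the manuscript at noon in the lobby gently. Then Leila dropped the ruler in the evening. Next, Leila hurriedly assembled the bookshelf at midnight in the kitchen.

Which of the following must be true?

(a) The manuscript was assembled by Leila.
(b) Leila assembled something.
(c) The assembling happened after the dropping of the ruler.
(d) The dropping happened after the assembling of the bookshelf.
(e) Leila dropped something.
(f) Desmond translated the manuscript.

(a) Not entailed — Leila assembled the bookshelf, not the manuscript; the manuscript belongs to the translating event.
(b) Entailed — dropping 'at midnight', 'hurriedly', 'in the kitchen' and generalizing the patient leaves a sub-description the original still satisfies.
(c) Entailed — the narrative places the dropping before the assembling.
(d) Not entailed — the narrative places the dropping before the assembling, not after.
(e) Entailed — every conjunct here is already in the original dropping event.
(f) Not entailed — 'was translating' is progressive on an accomplishment; it does not entail the completed 'translated'.

(b), (c), (e)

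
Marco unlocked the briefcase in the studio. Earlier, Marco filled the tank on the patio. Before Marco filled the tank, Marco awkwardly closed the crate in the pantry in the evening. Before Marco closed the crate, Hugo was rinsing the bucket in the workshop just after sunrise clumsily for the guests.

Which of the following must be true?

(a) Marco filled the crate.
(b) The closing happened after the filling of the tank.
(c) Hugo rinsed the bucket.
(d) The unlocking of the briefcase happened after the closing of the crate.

(c), (d)

(a) Not entailed — Marco filled the tank, not the crate; the crate belongs to the closing event.
(b) Not entailed — the narrative places the closing before the filling, not after.
(c) Entailed — 'rinse' is an activity; 'was rinsing' entails that some rinsing happened, so 'rinsed' holds.
(d) Entailed — the narrative places the closing before the unlocking.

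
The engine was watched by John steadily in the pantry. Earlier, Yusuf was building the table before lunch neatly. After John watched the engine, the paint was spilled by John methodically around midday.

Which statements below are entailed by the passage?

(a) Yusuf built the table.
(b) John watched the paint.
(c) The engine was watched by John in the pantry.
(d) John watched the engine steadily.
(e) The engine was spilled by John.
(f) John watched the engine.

(a) Not entailed — 'was building' is progressive on an accomplishment; it does not entail the completed 'built'.
(b) Not entailed — John watched the engine, not the paint; the paint belongs to the spilling event.
(c) Entailed — the original entails any weakening of itself; this just drops 'steadily'.
(d) Entailed — this follows by dropping conjuncts from the watching event's description.
(e) Not entailed — John spilled the paint, not the engine; the engine belongs to the watching event.
(f) Entailed — the original entails any weakening of itself; this just drops 'in the pantry', 'steadily'.

(c), (d), (f)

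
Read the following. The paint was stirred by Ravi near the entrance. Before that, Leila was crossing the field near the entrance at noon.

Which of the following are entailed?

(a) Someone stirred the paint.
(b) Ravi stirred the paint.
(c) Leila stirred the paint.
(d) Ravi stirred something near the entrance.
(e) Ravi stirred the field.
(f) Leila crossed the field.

(a), (b), (d)

(a) Entailed — this follows by dropping conjuncts from the stirring event's description.
(b) Entailed — this follows by dropping conjuncts from the stirring event's description.
(c) Not entailed — the passage has Ravi stirring the paint, not Leila.
(d) Entailed — the original entails any weakening of itself; this just generalizes the patient.
(e) Not entailed — Ravi stirred the paint, not the field; the field belongs to the crossing event.
(f) Not entailed — 'was crossing' is progressive on an accomplishment; it does not entail the completed 'crossed'.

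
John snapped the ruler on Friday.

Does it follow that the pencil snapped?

no

Nothing is said about any pencil; only the ruler is affected.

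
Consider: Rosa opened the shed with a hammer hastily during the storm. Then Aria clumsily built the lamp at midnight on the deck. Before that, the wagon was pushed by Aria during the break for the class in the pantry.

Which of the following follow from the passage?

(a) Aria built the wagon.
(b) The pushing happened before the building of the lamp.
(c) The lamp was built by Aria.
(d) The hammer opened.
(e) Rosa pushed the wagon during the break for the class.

(a) Not entailed — Aria built the lamp, not the wagon; the wagon belongs to the pushing event.
(b) Entailed — the narrative places the pushing before the building.
(c) Entailed — the original entails any weakening of itself; this just drops 'clumsily', 'on the deck', 'at midnight'.
(d) Not entailed — the shed is what opened, not the hammer.
(e) Not entailed — the passage has Aria pushing the wagon, not Rosa.

(b), (c)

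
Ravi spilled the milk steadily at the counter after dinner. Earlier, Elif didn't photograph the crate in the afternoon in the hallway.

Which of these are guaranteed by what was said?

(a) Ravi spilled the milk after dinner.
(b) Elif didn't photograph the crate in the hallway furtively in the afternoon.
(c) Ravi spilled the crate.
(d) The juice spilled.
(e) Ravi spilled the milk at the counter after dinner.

(a), (b), (e)

(a) Entailed — this follows by dropping conjuncts from the spilling event's description.
(b) Entailed — under negation, adding a further restriction is entailed: if no such photographing event occurred, none occurred furtively either.
(c) Not entailed — Ravi spilled the milk, not the crate; the crate belongs to the photographing event.
(d) Not entailed — the milk is what spilled, not the juice.
(e) Entailed — dropping 'steadily' leaves a sub-description the original still satisfies.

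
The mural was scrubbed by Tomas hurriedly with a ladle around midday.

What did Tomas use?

a ladle

'with a ladle' marks the instrument of the scrubbing event.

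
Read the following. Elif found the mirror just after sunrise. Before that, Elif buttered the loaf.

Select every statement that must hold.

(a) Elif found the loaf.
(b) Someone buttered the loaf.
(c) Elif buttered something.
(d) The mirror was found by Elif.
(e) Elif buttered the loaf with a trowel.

(b), (c), (d)

(a) Not entailed — Elif found the mirror, not the loaf; the loaf belongs to the buttering event.
(b) Entailed — generalizing the agent leaves a sub-description the original still satisfies.
(c) Entailed — generalizing the patient leaves a sub-description the original still satisfies.
(d) Entailed — the original entails any weakening of itself; this just drops 'just after sunrise'.
(e) Not entailed — 'with a trowel' adds information not in the original event.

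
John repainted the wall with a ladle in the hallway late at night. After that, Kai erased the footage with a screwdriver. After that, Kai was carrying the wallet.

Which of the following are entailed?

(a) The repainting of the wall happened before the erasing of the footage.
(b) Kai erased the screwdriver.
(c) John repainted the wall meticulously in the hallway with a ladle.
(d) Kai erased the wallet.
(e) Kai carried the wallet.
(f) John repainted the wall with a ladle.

(a), (e), (f)

(a) Entailed — the narrative places the repainting before the erasing.
(b) Not entailed — the screwdriver is the instrument, not what was erased.
(c) Not entailed — 'meticulously' adds information not in the original event.
(d) Not entailed — Kai erased the footage, not the wallet; the wallet belongs to the carrying event.
(e) Entailed — 'carry' is an activity; 'was carrying' entails that some carrying happened, so 'carried' holds.
(f) Entailed — dropping 'late at night', 'in the hallway' leaves a sub-description the original still satisfies.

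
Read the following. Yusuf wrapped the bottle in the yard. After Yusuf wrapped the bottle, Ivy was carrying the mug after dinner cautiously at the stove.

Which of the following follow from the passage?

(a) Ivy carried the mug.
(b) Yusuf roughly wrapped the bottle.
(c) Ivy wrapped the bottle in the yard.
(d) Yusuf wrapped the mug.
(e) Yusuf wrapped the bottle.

(a), (e)

(a) Entailed — 'carry' is an activity; 'was carrying' entails that some carrying happened, so 'carried' holds.
(b) Not entailed — 'roughly' adds information not in the original event.
(c) Not entailed — the passage has Yusuf wrapping the bottle, not Ivy.
(d) Not entailed — Yusuf wrapped the bottle, not the mug; the mug belongs to the carrying event.
(e) Entailed — dropping 'in the yard' leaves a sub-description the original still satisfies.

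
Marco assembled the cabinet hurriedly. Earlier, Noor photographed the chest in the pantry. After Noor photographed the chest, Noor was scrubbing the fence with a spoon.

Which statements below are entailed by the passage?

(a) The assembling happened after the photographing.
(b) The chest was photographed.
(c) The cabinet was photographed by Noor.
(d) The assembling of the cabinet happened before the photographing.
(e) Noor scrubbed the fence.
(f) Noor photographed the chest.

(a), (b), (e), (f)

(a) Entailed — the narrative places the photographing before the assembling.
(b) Entailed — every conjunct here is already in the original photographing event.
(c) Not entailed — Noor photographed the chest, not the cabinet; the cabinet belongs to the assembling event.
(d) Not entailed — the narrative places the photographing before the assembling, not after.
(e) Entailed — 'scrub' is an activity; 'was scrubbing' entails that some scrubbing happened, so 'scrubbed' holds.
(f) Entailed — the original entails any weakening of itself; this just drops 'in the pantry'.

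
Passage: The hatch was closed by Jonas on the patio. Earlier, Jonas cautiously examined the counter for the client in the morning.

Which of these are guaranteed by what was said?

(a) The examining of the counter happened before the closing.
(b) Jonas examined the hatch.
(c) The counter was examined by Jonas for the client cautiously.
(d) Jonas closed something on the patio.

(a) Entailed — the narrative places the examining before the closing.
(b) Not entailed — Jonas examined the counter, not the hatch; the hatch belongs to the closing event.
(c) Entailed — every conjunct here is already in the original examining event.
(d) Entailed — this follows by dropping conjuncts from the closing event's description.

(a), (c), (d)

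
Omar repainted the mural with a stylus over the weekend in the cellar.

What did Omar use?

a stylus

'with a stylus' marks the instrument of the repainting event.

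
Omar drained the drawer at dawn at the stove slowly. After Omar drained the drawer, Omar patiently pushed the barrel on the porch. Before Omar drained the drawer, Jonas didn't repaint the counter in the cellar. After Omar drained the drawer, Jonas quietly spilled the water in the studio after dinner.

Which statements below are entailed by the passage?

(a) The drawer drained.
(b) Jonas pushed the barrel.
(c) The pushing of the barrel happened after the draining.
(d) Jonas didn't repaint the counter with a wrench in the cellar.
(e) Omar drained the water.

(a) Entailed — 'Omar drained the drawer' is causative; it entails the inchoative 'the drawer drained'.
(b) Not entailed — the passage has Omar pushing the barrel, not Jonas.
(c) Entailed — the narrative places the draining before the pushing.
(d) Entailed — under negation, adding a further restriction is entailed: if no such repainting event occurred, none occurred with a wrench either.
(e) Not entailed — Omar drained the drawer, not the water; the water belongs to the spilling event.

(a), (c), (d)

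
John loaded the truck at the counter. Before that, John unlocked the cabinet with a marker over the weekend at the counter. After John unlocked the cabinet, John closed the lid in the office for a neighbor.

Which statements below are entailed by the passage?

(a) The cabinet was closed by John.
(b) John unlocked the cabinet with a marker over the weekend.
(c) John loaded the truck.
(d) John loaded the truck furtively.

(a) Not entailed — John closed the lid, not the cabinet; the cabinet belongs to the unlocking event.
(b) Entailed — this follows by dropping conjuncts from the unlocking event's description.
(c) Entailed — the original entails any weakening of itself; this just drops 'at the counter'.
(d) Not entailed — 'furtively' adds information not in the original event.

(b), (c)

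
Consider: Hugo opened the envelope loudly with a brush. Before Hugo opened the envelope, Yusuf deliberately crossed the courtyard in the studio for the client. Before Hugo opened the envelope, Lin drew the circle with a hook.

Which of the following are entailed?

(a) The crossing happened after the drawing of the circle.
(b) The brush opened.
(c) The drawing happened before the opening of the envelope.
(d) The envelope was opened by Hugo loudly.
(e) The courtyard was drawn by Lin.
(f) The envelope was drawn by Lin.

(a) Not entailed — the narrative doesn't order the drawing relative to the crossing.
(b) Not entailed — the envelope is what opened, not the brush.
(c) Entailed — the narrative places the drawing before the opening.
(d) Entailed — dropping 'with a brush' leaves a sub-description the original still satisfies.
(e) Not entailed — Lin drew the circle, not the courtyard; the courtyard belongs to the crossing event.
(f) Not entailed — Lin drew the circle, not the envelope; the envelope belongs to the opening event.

(c), (d)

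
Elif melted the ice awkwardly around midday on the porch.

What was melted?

'the ice' marks the patient of the melting event.

the ice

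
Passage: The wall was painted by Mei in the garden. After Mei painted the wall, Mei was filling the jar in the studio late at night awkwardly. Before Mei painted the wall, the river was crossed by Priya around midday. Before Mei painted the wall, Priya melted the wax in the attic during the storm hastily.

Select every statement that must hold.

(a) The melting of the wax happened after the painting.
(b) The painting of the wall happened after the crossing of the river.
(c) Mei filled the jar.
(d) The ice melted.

(b)

(a) Not entailed — the narrative places the melting before the painting, not after.
(b) Entailed — the narrative places the crossing before the painting.
(c) Not entailed — 'was filling' is progressive on an accomplishment; it does not entail the completed 'filled'.
(d) Not entailed — the wax is what melted, not the ice.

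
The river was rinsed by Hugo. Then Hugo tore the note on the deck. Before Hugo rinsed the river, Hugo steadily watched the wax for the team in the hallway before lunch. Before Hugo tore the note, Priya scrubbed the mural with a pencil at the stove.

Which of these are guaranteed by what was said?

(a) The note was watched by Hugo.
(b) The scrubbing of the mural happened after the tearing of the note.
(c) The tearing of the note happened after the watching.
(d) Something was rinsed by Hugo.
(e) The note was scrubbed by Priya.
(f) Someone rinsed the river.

(c), (d), (f)

(a) Not entailed — Hugo watched the wax, not the note; the note belongs to the tearing event.
(b) Not entailed — the narrative places the scrubbing before the tearing, not after.
(c) Entailed — the narrative places the watching before the tearing.
(d) Entailed — this follows by dropping conjuncts from the rinsing event's description.
(e) Not entailed — Priya scrubbed the mural, not the note; the note belongs to the tearing event.
(f) Entailed — generalizing the agent leaves a sub-description the original still satisfies.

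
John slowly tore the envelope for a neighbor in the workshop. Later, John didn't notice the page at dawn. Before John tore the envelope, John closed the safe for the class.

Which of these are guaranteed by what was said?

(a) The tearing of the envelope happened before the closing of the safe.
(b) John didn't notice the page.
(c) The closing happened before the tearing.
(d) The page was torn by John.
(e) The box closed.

(a) Not entailed — the narrative places the closing before the tearing, not after.
(b) Not entailed — dropping 'at dawn' under negation is not valid — the original leaves open that John noticed the page some other way.
(c) Entailed — the narrative places the closing before the tearing.
(d) Not entailed — John tore the envelope, not the page; the page belongs to the noticing event.
(e) Not entailed — the safe is what closed, not the box.

(c)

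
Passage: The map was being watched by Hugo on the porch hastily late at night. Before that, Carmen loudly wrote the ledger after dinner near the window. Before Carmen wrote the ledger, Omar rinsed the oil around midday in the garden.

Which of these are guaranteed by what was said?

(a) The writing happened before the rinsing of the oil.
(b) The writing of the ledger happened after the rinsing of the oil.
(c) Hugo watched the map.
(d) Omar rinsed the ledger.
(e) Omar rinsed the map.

(b), (c)

(a) Not entailed — the narrative places the rinsing before the writing, not after.
(b) Entailed — the narrative places the rinsing before the writing.
(c) Entailed — 'watch' is an activity; 'was watching' entails that some watching happened, so 'watched' holds.
(d) Not entailed — Omar rinsed the oil, not the ledger; the ledger belongs to the writing event.
(e) Not entailed — Omar rinsed the oil, not the map; the map belongs to the watching event.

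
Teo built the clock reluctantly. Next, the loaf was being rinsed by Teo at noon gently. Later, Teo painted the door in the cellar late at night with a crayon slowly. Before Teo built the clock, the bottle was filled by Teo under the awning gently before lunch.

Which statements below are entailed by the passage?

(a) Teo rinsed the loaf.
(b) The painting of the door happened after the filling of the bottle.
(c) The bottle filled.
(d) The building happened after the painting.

(a), (b), (c)

(a) Entailed — 'rinse' is an activity; 'was rinsing' entails that some rinsing happened, so 'rinsed' holds.
(b) Entailed — the narrative places the filling before the painting.
(c) Entailed — 'Teo filled the bottle' is causative; it entails the inchoative 'the bottle filled'.
(d) Not entailed — the narrative places the building before the painting, not after.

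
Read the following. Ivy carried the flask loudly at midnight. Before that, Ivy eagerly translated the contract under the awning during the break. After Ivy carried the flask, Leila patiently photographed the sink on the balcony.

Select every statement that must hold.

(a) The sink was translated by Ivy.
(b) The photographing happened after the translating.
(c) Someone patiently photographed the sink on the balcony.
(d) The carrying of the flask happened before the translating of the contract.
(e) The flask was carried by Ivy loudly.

(b), (c), (e)

(a) Not entailed — Ivy translated the contract, not the sink; the sink belongs to the photographing event.
(b) Entailed — the narrative places the translating before the photographing.
(c) Entailed — the original entails any weakening of itself; this just generalizes the agent.
(d) Not entailed — the narrative places the translating before the carrying, not after.
(e) Entailed — this follows by dropping conjuncts from the carrying event's description.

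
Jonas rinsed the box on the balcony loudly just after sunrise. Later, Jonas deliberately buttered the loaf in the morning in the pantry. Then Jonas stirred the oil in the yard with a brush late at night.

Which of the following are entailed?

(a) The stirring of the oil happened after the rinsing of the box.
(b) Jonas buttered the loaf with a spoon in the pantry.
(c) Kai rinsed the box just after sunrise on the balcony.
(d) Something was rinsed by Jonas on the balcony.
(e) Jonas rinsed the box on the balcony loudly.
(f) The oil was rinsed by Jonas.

(a) Entailed — the narrative places the rinsing before the stirring.
(b) Not entailed — 'with a spoon' adds information not in the original event.
(c) Not entailed — the passage has Jonas rinsing the box, not Kai.
(d) Entailed — dropping 'loudly', 'just after sunrise' and generalizing the patient leaves a sub-description the original still satisfies.
(e) Entailed — dropping 'just after sunrise' leaves a sub-description the original still satisfies.
(f) Not entailed — Jonas rinsed the box, not the oil; the oil belongs to the stirring event.

(a), (d), (e)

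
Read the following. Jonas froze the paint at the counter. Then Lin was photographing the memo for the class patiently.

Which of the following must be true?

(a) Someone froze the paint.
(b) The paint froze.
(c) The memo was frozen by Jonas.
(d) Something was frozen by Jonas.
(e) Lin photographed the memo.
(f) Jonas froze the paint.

(a), (b), (d), (f)

(a) Entailed — dropping 'at the counter' and generalizing the agent leaves a sub-description the original still satisfies.
(b) Entailed — 'Jonas froze the paint' is causative; it entails the inchoative 'the paint froze'.
(c) Not entailed — Jonas froze the paint, not the memo; the memo belongs to the photographing event.
(d) Entailed — every conjunct here is already in the original freezing event.
(e) Not entailed — 'was photographing' is progressive on an accomplishment; it does not entail the completed 'photographed'.
(f) Entailed — this follows by dropping conjuncts from the freezing event's description.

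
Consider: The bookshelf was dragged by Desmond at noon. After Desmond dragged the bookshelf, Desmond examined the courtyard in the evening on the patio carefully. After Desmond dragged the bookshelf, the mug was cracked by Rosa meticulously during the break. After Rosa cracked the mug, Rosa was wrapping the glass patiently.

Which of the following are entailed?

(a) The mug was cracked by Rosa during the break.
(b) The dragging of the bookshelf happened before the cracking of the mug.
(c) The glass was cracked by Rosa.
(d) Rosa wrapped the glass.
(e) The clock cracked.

(a), (b)

(a) Entailed — this follows by dropping conjuncts from the cracking event's description.
(b) Entailed — the narrative places the dragging before the cracking.
(c) Not entailed — Rosa cracked the mug, not the glass; the glass belongs to the wrapping event.
(d) Not entailed — 'was wrapping' is progressive on an accomplishment; it does not entail the completed 'wrapped'.
(e) Not entailed — the mug is what cracked, not the clock.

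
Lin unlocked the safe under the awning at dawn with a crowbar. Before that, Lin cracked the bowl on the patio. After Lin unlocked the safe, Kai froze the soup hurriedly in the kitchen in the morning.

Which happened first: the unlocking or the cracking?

the cracking

The connectives place the cracking before the unlocking.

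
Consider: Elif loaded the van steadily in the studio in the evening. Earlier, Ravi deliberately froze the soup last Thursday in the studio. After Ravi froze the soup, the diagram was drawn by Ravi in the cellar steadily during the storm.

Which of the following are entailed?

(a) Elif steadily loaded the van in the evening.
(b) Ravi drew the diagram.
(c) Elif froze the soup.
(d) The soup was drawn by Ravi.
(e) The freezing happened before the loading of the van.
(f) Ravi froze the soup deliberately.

(a), (b), (e), (f)

(a) Entailed — the original entails any weakening of itself; this just drops 'in the studio'.
(b) Entailed — the original entails any weakening of itself; this just drops 'during the storm', 'steadily', 'in the cellar'.
(c) Not entailed — the passage has Ravi freezing the soup, not Elif.
(d) Not entailed — Ravi drew the diagram, not the soup; the soup belongs to the freezing event.
(e) Entailed — the narrative places the freezing before the loading.
(f) Entailed — the original entails any weakening of itself; this just drops 'in the studio', 'last Thursday'.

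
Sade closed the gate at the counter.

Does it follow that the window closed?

Nothing is said about any window; only the gate is affected.

no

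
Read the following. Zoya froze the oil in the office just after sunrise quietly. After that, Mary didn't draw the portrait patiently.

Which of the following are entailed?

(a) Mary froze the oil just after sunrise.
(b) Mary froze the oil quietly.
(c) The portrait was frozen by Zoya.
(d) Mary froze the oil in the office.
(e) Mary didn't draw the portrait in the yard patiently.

(e)

(a) Not entailed — the passage has Zoya freezing the oil, not Mary.
(b) Not entailed — the passage has Zoya freezing the oil, not Mary.
(c) Not entailed — Zoya froze the oil, not the portrait; the portrait belongs to the drawing event.
(d) Not entailed — the passage has Zoya freezing the oil, not Mary.
(e) Entailed — under negation, adding a further restriction is entailed: if no such drawing event occurred, none occurred in the yard either.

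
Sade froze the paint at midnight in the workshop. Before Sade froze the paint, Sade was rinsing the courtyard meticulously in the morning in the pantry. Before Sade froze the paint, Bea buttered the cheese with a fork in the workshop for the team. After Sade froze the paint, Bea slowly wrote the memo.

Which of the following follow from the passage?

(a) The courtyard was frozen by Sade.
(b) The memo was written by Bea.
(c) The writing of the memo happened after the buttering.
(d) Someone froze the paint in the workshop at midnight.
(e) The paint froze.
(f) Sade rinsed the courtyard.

(b), (c), (d), (e), (f)

(a) Not entailed — Sade froze the paint, not the courtyard; the courtyard belongs to the rinsing event.
(b) Entailed — every conjunct here is already in the original writing event.
(c) Entailed — the narrative places the buttering before the writing.
(d) Entailed — every conjunct here is already in the original freezing event.
(e) Entailed — 'Sade froze the paint' is causative; it entails the inchoative 'the paint froze'.
(f) Entailed — 'rinse' is an activity; 'was rinsing' entails that some rinsing happened, so 'rinsed' holds.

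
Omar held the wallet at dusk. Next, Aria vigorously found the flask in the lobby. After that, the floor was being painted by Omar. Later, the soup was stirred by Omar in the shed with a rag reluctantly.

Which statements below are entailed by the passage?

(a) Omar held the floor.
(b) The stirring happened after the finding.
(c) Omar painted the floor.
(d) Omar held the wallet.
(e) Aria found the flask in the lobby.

(a) Not entailed — Omar held the wallet, not the floor; the floor belongs to the painting event.
(b) Entailed — the narrative places the finding before the stirring.
(c) Not entailed — 'was painting' is progressive on an accomplishment; it does not entail the completed 'painted'.
(d) Entailed — every conjunct here is already in the original holding event.
(e) Entailed — the original entails any weakening of itself; this just drops 'vigorously'.

(b), (d), (e)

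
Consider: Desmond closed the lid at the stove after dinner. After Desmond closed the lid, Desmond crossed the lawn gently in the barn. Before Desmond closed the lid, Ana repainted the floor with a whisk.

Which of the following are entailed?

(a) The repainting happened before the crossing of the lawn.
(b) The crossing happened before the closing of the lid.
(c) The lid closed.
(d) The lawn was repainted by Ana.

(a), (c)

(a) Entailed — the narrative places the repainting before the crossing.
(b) Not entailed — the narrative places the closing before the crossing, not after.
(c) Entailed — 'Desmond closed the lid' is causative; it entails the inchoative 'the lid closed'.
(d) Not entailed — Ana repainted the floor, not the lawn; the lawn belongs to the crossing event.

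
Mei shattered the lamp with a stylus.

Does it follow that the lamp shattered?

yes

'Mei shattered the lamp' is the causative; it entails the inchoative 'the lamp shattered'.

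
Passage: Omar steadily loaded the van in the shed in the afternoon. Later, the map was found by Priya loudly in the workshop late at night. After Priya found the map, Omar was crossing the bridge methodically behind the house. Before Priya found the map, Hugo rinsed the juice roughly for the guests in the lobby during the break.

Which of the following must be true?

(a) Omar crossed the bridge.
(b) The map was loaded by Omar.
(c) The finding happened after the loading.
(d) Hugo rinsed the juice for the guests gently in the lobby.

(a) Not entailed — 'was crossing' is progressive on an accomplishment; it does not entail the completed 'crossed'.
(b) Not entailed — Omar loaded the van, not the map; the map belongs to the finding event.
(c) Entailed — the narrative places the loading before the finding.
(d) Not entailed — 'gently' adds a manner not in (and inconsistent with) the original.

(c)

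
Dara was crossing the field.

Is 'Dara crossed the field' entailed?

'was crossing' is progressive; for an accomplishment like 'cross the field', it doesn't entail completion.

no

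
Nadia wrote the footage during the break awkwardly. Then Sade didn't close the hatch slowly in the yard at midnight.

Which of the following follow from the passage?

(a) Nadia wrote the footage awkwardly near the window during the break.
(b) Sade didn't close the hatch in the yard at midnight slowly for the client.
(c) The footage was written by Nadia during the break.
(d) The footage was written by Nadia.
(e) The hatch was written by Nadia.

(b), (c), (d)

(a) Not entailed — 'near the window' adds information not in the original event.
(b) Entailed — under negation, adding a further restriction is entailed: if no such closing event occurred, none occurred for the client either.
(c) Entailed — dropping 'awkwardly' leaves a sub-description the original still satisfies.
(d) Entailed — this follows by dropping conjuncts from the writing event's description.
(e) Not entailed — Nadia wrote the footage, not the hatch; the hatch belongs to the closing event.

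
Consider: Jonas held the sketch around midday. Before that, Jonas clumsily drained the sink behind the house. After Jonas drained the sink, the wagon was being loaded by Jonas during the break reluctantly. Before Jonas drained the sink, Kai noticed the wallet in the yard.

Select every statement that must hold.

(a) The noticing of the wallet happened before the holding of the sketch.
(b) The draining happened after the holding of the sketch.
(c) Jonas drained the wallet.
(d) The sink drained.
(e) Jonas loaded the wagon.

(a), (d)

(a) Entailed — the narrative places the noticing before the holding.
(b) Not entailed — the narrative places the draining before the holding, not after.
(c) Not entailed — Jonas drained the sink, not the wallet; the wallet belongs to the noticing event.
(d) Entailed — 'Jonas drained the sink' is causative; it entails the inchoative 'the sink drained'.
(e) Not entailed — 'was loading' is progressive on an accomplishment; it does not entail the completed 'loaded'.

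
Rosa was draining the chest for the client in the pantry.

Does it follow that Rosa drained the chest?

'was draining' is progressive; for an accomplishment like 'drain the chest', it doesn't entail completion.

no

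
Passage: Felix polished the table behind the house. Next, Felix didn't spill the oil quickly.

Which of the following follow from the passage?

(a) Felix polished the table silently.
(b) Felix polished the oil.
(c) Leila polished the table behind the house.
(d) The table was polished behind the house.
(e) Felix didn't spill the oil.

(d)

(a) Not entailed — 'silently' adds information not in the original event.
(b) Not entailed — Felix polished the table, not the oil; the oil belongs to the spilling event.
(c) Not entailed — the passage has Felix polishing the table, not Leila.
(d) Entailed — this follows by dropping conjuncts from the polishing event's description.
(e) Not entailed — dropping 'quickly' under negation is not valid — the original leaves open that Felix spilled the oil some other way.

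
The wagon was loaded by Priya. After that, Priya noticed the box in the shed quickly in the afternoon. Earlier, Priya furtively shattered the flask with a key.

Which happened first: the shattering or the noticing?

the shattering

The connectives place the shattering before the noticing.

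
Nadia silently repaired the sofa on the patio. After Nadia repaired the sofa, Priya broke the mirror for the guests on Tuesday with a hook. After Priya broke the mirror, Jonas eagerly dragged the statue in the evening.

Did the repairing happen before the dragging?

The narrative orders the repairing before the dragging.

yes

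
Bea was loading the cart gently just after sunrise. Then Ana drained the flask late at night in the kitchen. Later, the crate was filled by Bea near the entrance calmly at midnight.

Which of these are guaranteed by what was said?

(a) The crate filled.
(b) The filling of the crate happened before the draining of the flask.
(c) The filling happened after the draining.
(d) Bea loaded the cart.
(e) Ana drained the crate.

(a) Entailed — 'Bea filled the crate' is causative; it entails the inchoative 'the crate filled'.
(b) Not entailed — the narrative places the draining before the filling, not after.
(c) Entailed — the narrative places the draining before the filling.
(d) Not entailed — 'was loading' is progressive on an accomplishment; it does not entail the completed 'loaded'.
(e) Not entailed — Ana drained the flask, not the crate; the crate belongs to the filling event.

(a), (c)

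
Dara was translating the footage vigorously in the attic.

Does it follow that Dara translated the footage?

'was translating' is progressive; for an accomplishment like 'translate the footage', it doesn't entail completion.

no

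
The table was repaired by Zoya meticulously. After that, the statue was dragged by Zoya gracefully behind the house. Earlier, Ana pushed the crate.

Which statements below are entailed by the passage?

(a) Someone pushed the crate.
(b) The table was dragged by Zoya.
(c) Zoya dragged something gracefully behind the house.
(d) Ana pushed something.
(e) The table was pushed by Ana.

(a) Entailed — every conjunct here is already in the original pushing event.
(b) Not entailed — Zoya dragged the statue, not the table; the table belongs to the repairing event.
(c) Entailed — every conjunct here is already in the original dragging event.
(d) Entailed — the original entails any weakening of itself; this just generalizes the patient.
(e) Not entailed — Ana pushed the crate, not the table; the table belongs to the repairing event.

(a), (c), (d)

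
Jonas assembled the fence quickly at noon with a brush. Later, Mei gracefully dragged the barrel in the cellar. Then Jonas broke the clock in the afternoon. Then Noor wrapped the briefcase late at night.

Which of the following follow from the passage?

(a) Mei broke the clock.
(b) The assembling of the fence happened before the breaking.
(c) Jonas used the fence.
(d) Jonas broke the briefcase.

(b)

(a) Not entailed — the passage has Jonas breaking the clock, not Mei.
(b) Entailed — the narrative places the assembling before the breaking.
(c) Not entailed — the fence is the patient, not an instrument — Jonas used a brush.
(d) Not entailed — Jonas broke the clock, not the briefcase; the briefcase belongs to the wrapping event.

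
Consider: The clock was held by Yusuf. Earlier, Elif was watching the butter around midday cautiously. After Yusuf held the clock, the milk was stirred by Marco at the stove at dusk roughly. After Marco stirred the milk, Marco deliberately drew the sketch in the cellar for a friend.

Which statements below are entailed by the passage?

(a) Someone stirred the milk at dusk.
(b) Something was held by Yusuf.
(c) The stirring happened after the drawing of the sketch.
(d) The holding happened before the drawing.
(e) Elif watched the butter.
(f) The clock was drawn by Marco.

(a) Entailed — this follows by dropping conjuncts from the stirring event's description.
(b) Entailed — every conjunct here is already in the original holding event.
(c) Not entailed — the narrative places the stirring before the drawing, not after.
(d) Entailed — the narrative places the holding before the drawing.
(e) Entailed — 'watch' is an activity; 'was watching' entails that some watching happened, so 'watched' holds.
(f) Not entailed — Marco drew the sketch, not the clock; the clock belongs to the holding event.

(a), (b), (d), (e)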